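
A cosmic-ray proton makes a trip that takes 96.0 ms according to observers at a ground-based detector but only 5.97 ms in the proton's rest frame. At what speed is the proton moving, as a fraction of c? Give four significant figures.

The proper time is measured in the proton's rest frame (both events occur at the proton's location); Δt is measured at a ground-based detector. γ = Δt/τ = 96.0/5.97 = 16.08.
β = √(1 − 1/γ²) = √(1 − 0.003867) = √0.9961

v = 0.9981c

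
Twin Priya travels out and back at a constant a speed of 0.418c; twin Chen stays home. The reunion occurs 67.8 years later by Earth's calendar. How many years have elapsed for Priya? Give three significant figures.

γ = 1/√(1 − 0.418²) = 1/√0.8253 = 1.101
Priya's clock measures proper time along the trip: τ = Δt/γ = 67.8/1.101 years.

τ = 61.6 years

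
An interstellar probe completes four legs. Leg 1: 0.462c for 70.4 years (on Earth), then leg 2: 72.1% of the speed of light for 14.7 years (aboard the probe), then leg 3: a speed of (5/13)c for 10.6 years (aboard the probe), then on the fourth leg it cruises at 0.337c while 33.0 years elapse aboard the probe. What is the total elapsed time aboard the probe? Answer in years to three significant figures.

τ = 121 years

Leg 1: γ = 1/√(1 − 0.462²) = 1/√0.7866 = 1.128; τ_1 = 70.4/1.128 = 62.44 years.
Leg 2: 14.7 years is already measured aboard the probe.
Leg 3: 10.6 years is already measured aboard the probe.
Leg 4: 33.0 years is already measured aboard the probe.
Total: 62.44 + 14.70 + 10.60 + 33.00 years.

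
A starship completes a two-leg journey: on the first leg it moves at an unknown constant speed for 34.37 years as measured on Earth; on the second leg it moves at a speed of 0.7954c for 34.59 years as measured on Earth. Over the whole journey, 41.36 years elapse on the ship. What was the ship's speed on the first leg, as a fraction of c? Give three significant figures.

Leg 1: speed unknown; τ_1 = 34.37/γ_1.
Leg 2: γ = 1/√(1 − 0.7954²) = 1/√0.3673 = 1.650; τ_2 = 34.59/1.650 = 20.96 years.
Total proper time: τ_1 + 20.96 = 41.36, so τ_1 = 41.36 − 20.96 = 20.40 years.
γ_1 = 34.37/20.40 = 1.685; β = √(1 − 1/γ²) = √0.6479.

β = 0.805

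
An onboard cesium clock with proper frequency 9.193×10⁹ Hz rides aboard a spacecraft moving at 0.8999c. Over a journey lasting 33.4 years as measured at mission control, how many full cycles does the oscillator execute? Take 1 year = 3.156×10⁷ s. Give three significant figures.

N = 4.23×10¹⁸

γ = 1/√(1 − 0.8999²) = 1/√0.1902 = 2.293
The oscillator's own cycle count is N = f × τ where τ is the proper time aboard the spacecraft. τ = Δt/γ = 33.4/2.293 = 14.57 years = 4.597×10⁸ s.
N = 9.193×10⁹ × 4.597×10⁸ = 4.226×10¹⁸.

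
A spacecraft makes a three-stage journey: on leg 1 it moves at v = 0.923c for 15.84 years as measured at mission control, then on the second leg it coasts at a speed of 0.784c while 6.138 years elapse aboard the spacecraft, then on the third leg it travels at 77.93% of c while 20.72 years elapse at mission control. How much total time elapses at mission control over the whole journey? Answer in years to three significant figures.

Δt = 46.4 years

Leg 1: 15.84 years is already measured at mission control.
Leg 2: γ = 1/√(1 − 0.784²) = 1/√0.3853 = 1.611; Δt_2 = 1.611 × 6.138 = 9.888 years.
Leg 3: 20.72 years is already measured at mission control.
Total: 15.84 + 9.888 + 20.72 years.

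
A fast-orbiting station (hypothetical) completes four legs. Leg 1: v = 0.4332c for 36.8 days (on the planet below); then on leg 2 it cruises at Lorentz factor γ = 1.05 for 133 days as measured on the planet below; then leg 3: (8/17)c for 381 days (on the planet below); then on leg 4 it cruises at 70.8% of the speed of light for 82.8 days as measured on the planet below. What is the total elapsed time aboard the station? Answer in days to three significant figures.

τ = 554 days

Leg 1: γ = 1/√(1 − 0.4332²) = 1/√0.8123 = 1.110; τ_1 = 36.8/1.110 = 33.17 days.
Leg 2: γ = 1.05; τ_2 = 133/1.050 = 126.7 days.
Leg 3: γ = 1/√(1 − (8/17)²) = 17/15 ≈ 1.133; τ_3 = 381/1.133 = 336.2 days.
Leg 4: β = 0.708; γ = 1/√(1 − 0.708²) = 1/√0.4987 = 1.416; τ_4 = 82.8/1.416 = 58.47 days.
Total: 33.17 + 126.7 + 336.2 + 58.47 days.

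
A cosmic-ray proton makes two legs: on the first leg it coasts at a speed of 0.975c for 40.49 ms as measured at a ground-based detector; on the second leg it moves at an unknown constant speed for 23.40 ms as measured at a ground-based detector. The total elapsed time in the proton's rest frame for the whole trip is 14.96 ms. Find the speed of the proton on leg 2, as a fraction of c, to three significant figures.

β = 0.967

Leg 1: γ = 1/√(1 − 0.975²) = 1/√0.04938 = 4.500; τ_1 = 40.49/4.500 = 8.997 ms.
Leg 2: speed unknown; τ_2 = 23.40/γ_2.
Total proper time: 8.997 + τ_2 = 14.96, so τ_2 = 14.96 − 8.997 = 5.963 ms.
γ_2 = 23.40/5.963 = 3.924; β = √(1 − 1/γ²) = √0.9351.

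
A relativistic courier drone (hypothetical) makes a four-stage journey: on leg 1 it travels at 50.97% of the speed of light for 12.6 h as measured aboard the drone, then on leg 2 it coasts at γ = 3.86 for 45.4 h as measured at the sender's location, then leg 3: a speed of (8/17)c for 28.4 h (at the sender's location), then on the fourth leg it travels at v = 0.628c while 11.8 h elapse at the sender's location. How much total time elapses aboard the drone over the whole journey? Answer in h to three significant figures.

τ = 58.6 h

Leg 1: 12.6 h is already measured aboard the drone.
Leg 2: γ = 3.86; τ_2 = 45.4/3.860 = 11.76 h.
Leg 3: γ = 1/√(1 − (8/17)²) = 17/15 ≈ 1.133; τ_3 = 28.4/1.133 = 25.06 h.
Leg 4: γ = 1/√(1 − 0.628²) = 1/√0.6056 = 1.285; τ_4 = 11.8/1.285 = 9.183 h.
Total: 12.60 + 11.76 + 25.06 + 9.183 h.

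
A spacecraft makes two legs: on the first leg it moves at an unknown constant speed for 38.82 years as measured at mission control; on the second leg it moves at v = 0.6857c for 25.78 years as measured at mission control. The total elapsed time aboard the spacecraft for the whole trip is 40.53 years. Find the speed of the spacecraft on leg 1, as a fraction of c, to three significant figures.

Leg 1: speed unknown; τ_1 = 38.82/γ_1.
Leg 2: γ = 1/√(1 − 0.6857²) = 1/√0.5298 = 1.374; τ_2 = 25.78/1.374 = 18.76 years.
Total proper time: τ_1 + 18.76 = 40.53, so τ_1 = 40.53 − 18.76 = 21.77 years.
γ_1 = 38.82/21.77 = 1.784; β = √(1 − 1/γ²) = √0.6857.

β = 0.828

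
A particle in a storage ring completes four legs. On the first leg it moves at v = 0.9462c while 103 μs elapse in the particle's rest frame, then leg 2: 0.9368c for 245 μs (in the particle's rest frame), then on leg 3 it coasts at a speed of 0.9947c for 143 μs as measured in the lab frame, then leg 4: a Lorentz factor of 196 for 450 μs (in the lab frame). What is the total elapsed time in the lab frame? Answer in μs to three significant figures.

Leg 1: γ = 1/√(1 − 0.9462²) = 1/√0.1047 = 3.090; Δt_1 = 3.090 × 103 = 318.3 μs.
Leg 2: γ = 1/√(1 − 0.9368²) = 1/√0.1224 = 2.858; Δt_2 = 2.858 × 245 = 700.3 μs.
Leg 3: 143 μs is already measured in the lab frame.
Leg 4: 450 μs is already measured in the lab frame.
Total: 318.3 + 700.3 + 143.0 + 450.0 μs.

Δt = 1610 μs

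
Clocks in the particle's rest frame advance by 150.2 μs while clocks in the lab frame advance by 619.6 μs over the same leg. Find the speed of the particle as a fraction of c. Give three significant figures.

The proper time is measured in the particle's rest frame (both events occur at the particle's location); Δt is measured in the lab frame. γ = Δt/τ = 619.6/150.2 = 4.125.
β = √(1 − 1/γ²) = √(1 − 0.05876) = √0.9412

β = 0.970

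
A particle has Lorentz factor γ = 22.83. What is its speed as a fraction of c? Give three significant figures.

β = 0.999

β = √(1 − 1/γ²) = √(1 − 1/22.83²) = √(1 − 0.001919) = √0.9981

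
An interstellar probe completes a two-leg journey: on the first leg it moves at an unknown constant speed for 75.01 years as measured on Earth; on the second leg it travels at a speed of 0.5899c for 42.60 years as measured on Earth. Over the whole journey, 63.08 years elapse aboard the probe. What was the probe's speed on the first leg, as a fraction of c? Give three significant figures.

β = 0.924

Leg 1: speed unknown; τ_1 = 75.01/γ_1.
Leg 2: γ = 1/√(1 − 0.5899²) = 1/√0.6520 = 1.238; τ_2 = 42.60/1.238 = 34.40 years.
Total proper time: τ_1 + 34.40 = 63.08, so τ_1 = 63.08 − 34.40 = 28.68 years.
γ_1 = 75.01/28.68 = 2.615; β = √(1 − 1/γ²) = √0.8538.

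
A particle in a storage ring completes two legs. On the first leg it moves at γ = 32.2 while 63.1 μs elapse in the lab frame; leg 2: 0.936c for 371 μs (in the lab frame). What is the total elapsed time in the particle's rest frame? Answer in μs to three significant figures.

τ = 133 μs

Leg 1: γ = 32.2; τ_1 = 63.1/32.20 = 1.960 μs.
Leg 2: γ = 1/√(1 − 0.936²) = 1/√0.1239 = 2.841; τ_2 = 371/2.841 = 130.6 μs.
Total: 1.960 + 130.6 μs.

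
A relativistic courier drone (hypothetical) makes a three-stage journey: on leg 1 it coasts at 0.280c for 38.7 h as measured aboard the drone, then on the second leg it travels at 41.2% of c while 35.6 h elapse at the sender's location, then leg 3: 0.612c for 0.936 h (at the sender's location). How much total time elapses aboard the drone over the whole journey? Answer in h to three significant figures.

Leg 1: 38.7 h is already measured aboard the drone.
Leg 2: β = 0.412; γ = 1/√(1 − 0.412²) = 1/√0.8303 = 1.097; τ_2 = 35.6/1.097 = 32.44 h.
Leg 3: γ = 1/√(1 − 0.612²) = 1/√0.6255 = 1.264; τ_3 = 0.936/1.264 = 0.7402 h.
Total: 38.70 + 32.44 + 0.7402 h.

τ = 71.9 h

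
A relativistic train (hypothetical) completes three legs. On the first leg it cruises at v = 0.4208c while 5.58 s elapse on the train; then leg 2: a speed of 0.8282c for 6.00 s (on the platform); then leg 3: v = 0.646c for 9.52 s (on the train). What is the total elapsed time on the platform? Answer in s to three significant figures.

Δt = 24.6 s

Leg 1: γ = 1/√(1 − 0.4208²) = 1/√0.8229 = 1.102; Δt_1 = 1.102 × 5.58 = 6.151 s.
Leg 2: 6.00 s is already measured on the platform.
Leg 3: γ = 1/√(1 − 0.646²) = 1/√0.5827 = 1.310; Δt_3 = 1.310 × 9.52 = 12.47 s.
Total: 6.151 + 6.000 + 12.47 s.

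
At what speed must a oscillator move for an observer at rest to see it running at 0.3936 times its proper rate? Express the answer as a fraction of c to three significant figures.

β = 0.919

Rate ratio = 1/γ, so γ = 1/0.3936 = 2.541.
β = √(1 − 1/γ²) = √(1 − 0.3936²) = √0.8451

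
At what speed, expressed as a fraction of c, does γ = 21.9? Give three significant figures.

β = √(1 − 1/γ²) = √(1 − 1/21.9²) = √(1 − 0.002085) = √0.9979

β = 0.999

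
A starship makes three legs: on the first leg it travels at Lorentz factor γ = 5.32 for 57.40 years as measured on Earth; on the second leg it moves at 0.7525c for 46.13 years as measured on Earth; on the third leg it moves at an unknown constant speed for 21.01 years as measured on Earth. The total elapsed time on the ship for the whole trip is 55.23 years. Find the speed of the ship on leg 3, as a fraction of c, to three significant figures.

β = 0.743

Leg 1: γ = 5.32; τ_1 = 57.40/5.320 = 10.79 years.
Leg 2: γ = 1/√(1 − 0.7525²) = 1/√0.4337 = 1.518; τ_2 = 46.13/1.518 = 30.38 years.
Leg 3: speed unknown; τ_3 = 21.01/γ_3.
Total proper time: 10.79 + 30.38 + τ_3 = 55.23, so τ_3 = 55.23 − 41.17 = 14.06 years.
γ_3 = 21.01/14.06 = 1.494; β = √(1 − 1/γ²) = √0.5522.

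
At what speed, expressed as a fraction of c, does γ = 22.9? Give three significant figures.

β = √(1 − 1/γ²) = √(1 − 1/22.9²) = √(1 − 0.001907) = √0.9981

β = 0.999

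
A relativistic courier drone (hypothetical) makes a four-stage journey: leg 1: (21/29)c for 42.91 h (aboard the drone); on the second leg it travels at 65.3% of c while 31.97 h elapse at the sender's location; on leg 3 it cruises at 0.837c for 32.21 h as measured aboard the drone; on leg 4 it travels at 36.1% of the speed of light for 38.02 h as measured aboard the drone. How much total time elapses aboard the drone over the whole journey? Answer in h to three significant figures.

Leg 1: 42.91 h is already measured aboard the drone.
Leg 2: β = 0.653; γ = 1/√(1 − 0.653²) = 1/√0.5736 = 1.320; τ_2 = 31.97/1.320 = 24.21 h.
Leg 3: 32.21 h is already measured aboard the drone.
Leg 4: 38.02 h is already measured aboard the drone.
Total: 42.91 + 24.21 + 32.21 + 38.02 h.

τ = 137 h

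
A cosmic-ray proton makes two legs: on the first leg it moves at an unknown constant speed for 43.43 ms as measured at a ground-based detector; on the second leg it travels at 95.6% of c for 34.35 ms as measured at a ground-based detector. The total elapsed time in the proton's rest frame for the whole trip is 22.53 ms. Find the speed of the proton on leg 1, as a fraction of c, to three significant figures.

Leg 1: speed unknown; τ_1 = 43.43/γ_1.
Leg 2: β = 0.956; γ = 1/√(1 − 0.956²) = 1/√0.08606 = 3.409; τ_2 = 34.35/3.409 = 10.08 ms.
Total proper time: τ_1 + 10.08 = 22.53, so τ_1 = 22.53 − 10.08 = 12.45 ms.
γ_1 = 43.43/12.45 = 3.488; β = √(1 − 1/γ²) = √0.9178.

β = 0.958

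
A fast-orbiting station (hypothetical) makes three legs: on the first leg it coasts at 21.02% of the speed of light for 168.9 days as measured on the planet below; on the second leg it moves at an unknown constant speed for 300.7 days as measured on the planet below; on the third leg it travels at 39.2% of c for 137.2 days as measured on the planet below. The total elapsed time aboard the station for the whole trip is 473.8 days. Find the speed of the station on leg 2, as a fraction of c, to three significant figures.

Leg 1: β = 0.2102; γ = 1/√(1 − 0.2102²) = 1/√0.9558 = 1.023; τ_1 = 168.9/1.023 = 165.1 days.
Leg 2: speed unknown; τ_2 = 300.7/γ_2.
Leg 3: β = 0.392; γ = 1/√(1 − 0.392²) = 1/√0.8463 = 1.087; τ_3 = 137.2/1.087 = 126.2 days.
Total proper time: 165.1 + τ_2 + 126.2 = 473.8, so τ_2 = 473.8 − 291.3 = 182.5 days.
γ_2 = 300.7/182.5 = 1.648; β = √(1 − 1/γ²) = √0.6318.

β = 0.795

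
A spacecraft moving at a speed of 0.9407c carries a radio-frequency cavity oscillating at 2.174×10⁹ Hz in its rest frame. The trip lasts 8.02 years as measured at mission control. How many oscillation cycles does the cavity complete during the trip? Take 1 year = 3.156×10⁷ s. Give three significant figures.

γ = 1/√(1 − 0.9407²) = 1/√0.1151 = 2.948
The oscillator's own cycle count is N = f × τ where τ is the proper time aboard the spacecraft. τ = Δt/γ = 8.02/2.948 = 2.721 years = 8.587×10⁷ s.
N = 2.174×10⁹ × 8.587×10⁷ = 1.867×10¹⁷.

N = 1.87×10¹⁷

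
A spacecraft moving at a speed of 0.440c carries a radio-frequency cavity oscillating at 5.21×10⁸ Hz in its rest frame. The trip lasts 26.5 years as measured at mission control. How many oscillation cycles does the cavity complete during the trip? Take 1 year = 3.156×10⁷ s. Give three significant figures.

γ = 1/√(1 − 0.440²) = 1/√0.8064 = 1.114
The oscillator's own cycle count is N = f × τ where τ is the proper time aboard the spacecraft. τ = Δt/γ = 26.5/1.114 = 23.80 years = 7.510×10⁸ s.
N = 5.21×10⁸ × 7.510×10⁸ = 3.913×10¹⁷.

N = 3.91×10¹⁷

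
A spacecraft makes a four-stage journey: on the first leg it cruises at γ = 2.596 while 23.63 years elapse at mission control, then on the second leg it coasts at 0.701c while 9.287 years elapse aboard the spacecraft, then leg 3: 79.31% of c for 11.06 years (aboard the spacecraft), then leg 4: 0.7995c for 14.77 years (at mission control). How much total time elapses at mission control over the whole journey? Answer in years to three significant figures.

Leg 1: 23.63 years is already measured at mission control.
Leg 2: γ = 1/√(1 − 0.701²) = 1/√0.5086 = 1.402; Δt_2 = 1.402 × 9.287 = 13.02 years.
Leg 3: β = 0.7931; γ = 1/√(1 − 0.7931²) = 1/√0.3710 = 1.642; Δt_3 = 1.642 × 11.06 = 18.16 years.
Leg 4: 14.77 years is already measured at mission control.
Total: 23.63 + 13.02 + 18.16 + 14.77 years.

Δt = 69.6 years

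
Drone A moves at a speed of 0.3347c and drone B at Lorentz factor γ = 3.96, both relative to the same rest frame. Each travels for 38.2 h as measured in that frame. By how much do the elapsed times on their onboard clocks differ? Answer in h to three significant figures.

|τ_A − τ_B| = 26.4 h

A: γ = 1/√(1 − 0.3347²) = 1/√0.8880 = 1.061; τ_A = 38.2/1.061 = 36.00 h.
B: γ = 3.96; τ_B = 38.2/3.960 = 9.646 h.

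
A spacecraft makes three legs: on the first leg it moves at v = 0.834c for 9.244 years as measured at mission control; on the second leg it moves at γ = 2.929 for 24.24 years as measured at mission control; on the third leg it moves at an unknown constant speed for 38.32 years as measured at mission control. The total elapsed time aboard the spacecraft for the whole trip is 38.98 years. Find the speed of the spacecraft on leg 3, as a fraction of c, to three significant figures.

β = 0.744

Leg 1: γ = 1/√(1 − 0.834²) = 1/√0.3044 = 1.812; τ_1 = 9.244/1.812 = 5.101 years.
Leg 2: γ = 2.929; τ_2 = 24.24/2.929 = 8.276 years.
Leg 3: speed unknown; τ_3 = 38.32/γ_3.
Total proper time: 5.101 + 8.276 + τ_3 = 38.98, so τ_3 = 38.98 − 13.38 = 25.60 years.
γ_3 = 38.32/25.60 = 1.497; β = √(1 − 1/γ²) = √0.5536.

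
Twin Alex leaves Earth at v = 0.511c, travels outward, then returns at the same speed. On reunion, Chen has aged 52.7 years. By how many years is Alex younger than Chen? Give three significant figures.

γ = 1/√(1 − 0.511²) = 1/√0.7389 = 1.163
Alex's elapsed proper time: τ = 52.7/1.163 = 45.30 years.
Age gap = Δt − τ = 52.7 − 45.30 years.

Δt − τ = 7.40 years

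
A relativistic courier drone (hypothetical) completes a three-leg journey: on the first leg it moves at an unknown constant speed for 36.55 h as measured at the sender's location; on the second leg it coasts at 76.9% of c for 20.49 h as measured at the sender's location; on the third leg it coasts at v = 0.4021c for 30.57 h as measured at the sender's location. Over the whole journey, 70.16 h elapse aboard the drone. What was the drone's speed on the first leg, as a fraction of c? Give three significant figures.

Leg 1: speed unknown; τ_1 = 36.55/γ_1.
Leg 2: β = 0.769; γ = 1/√(1 − 0.769²) = 1/√0.4086 = 1.564; τ_2 = 20.49/1.564 = 13.10 h.
Leg 3: γ = 1/√(1 − 0.4021²) = 1/√0.8383 = 1.092; τ_3 = 30.57/1.092 = 27.99 h.
Total proper time: τ_1 + 13.10 + 27.99 = 70.16, so τ_1 = 70.16 − 41.09 = 29.07 h.
γ_1 = 36.55/29.07 = 1.257; β = √(1 − 1/γ²) = √0.3673.

β = 0.606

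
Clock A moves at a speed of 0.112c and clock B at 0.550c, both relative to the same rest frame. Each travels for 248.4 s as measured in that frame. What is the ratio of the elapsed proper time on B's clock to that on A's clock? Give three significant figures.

τ_B/τ_A = 0.840

A: γ = 1/√(1 − 0.112²) = 1/√0.9875 = 1.006. B: γ = 1/√(1 − 0.550²) = 1/√0.6975 = 1.197.
τ_A/τ_B = γ_B/γ_A = 1.197/1.006 = 1.190, so τ_B/τ_A = 0.8405.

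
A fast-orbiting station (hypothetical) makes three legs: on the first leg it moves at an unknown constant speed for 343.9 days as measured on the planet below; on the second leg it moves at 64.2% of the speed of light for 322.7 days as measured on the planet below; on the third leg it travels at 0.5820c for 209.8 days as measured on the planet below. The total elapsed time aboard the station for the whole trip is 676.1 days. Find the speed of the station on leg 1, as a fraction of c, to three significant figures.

β = 0.661

Leg 1: speed unknown; τ_1 = 343.9/γ_1.
Leg 2: β = 0.642; γ = 1/√(1 − 0.642²) = 1/√0.5878 = 1.304; τ_2 = 322.7/1.304 = 247.4 days.
Leg 3: γ = 1/√(1 − 0.5820²) = 1/√0.6613 = 1.230; τ_3 = 209.8/1.230 = 170.6 days.
Total proper time: τ_1 + 247.4 + 170.6 = 676.1, so τ_1 = 676.1 − 418.0 = 258.1 days.
γ_1 = 343.9/258.1 = 1.333; β = √(1 − 1/γ²) = √0.4368.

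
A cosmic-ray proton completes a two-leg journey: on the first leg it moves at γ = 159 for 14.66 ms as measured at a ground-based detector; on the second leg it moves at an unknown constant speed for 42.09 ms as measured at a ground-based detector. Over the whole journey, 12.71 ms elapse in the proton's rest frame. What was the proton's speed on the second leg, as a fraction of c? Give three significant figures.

Leg 1: γ = 159; τ_1 = 14.66/159.0 = 0.09220 ms.
Leg 2: speed unknown; τ_2 = 42.09/γ_2.
Total proper time: 0.09220 + τ_2 = 12.71, so τ_2 = 12.71 − 0.09220 = 12.62 ms.
γ_2 = 42.09/12.62 = 3.336; β = √(1 − 1/γ²) = √0.9101.

β = 0.954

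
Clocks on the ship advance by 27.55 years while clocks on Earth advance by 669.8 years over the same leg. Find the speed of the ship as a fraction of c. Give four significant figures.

v = 0.9992c

The proper time is measured on the ship (both events occur at the ship's location); Δt is measured on Earth. γ = Δt/τ = 669.8/27.55 = 24.31.
β = √(1 − 1/γ²) = √(1 − 0.001692) = √0.9983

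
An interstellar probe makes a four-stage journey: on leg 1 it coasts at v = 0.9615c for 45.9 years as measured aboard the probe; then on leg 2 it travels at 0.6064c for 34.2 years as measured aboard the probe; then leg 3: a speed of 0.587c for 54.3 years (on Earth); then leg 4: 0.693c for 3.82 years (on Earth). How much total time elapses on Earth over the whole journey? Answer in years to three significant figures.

Δt = 268 years

Leg 1: γ = 1/√(1 − 0.9615²) = 1/√0.07552 = 3.639; Δt_1 = 3.639 × 45.9 = 167.0 years.
Leg 2: γ = 1/√(1 − 0.6064²) = 1/√0.6323 = 1.258; Δt_2 = 1.258 × 34.2 = 43.01 years.
Leg 3: 54.3 years is already measured on Earth.
Leg 4: 3.82 years is already measured on Earth.
Total: 167.0 + 43.01 + 54.30 + 3.820 years.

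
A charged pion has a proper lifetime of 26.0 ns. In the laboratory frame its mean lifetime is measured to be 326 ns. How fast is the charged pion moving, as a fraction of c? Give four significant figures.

β = 0.9968

γ = Δt/τ₀ = 326/26.0 = 12.54
β = √(1 − 1/γ²) = √(1 − 0.006361) = √0.9936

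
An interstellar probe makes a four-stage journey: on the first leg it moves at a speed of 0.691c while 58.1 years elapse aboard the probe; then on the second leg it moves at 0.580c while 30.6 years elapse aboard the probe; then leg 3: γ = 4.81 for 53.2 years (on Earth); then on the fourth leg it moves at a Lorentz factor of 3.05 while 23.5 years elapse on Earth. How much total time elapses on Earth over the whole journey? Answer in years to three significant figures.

Leg 1: γ = 1/√(1 − 0.691²) = 1/√0.5225 = 1.383; Δt_1 = 1.383 × 58.1 = 80.38 years.
Leg 2: γ = 1/√(1 − 0.580²) = 1/√0.6636 = 1.228; Δt_2 = 1.228 × 30.6 = 37.56 years.
Leg 3: 53.2 years is already measured on Earth.
Leg 4: 23.5 years is already measured on Earth.
Total: 80.38 + 37.56 + 53.20 + 23.50 years.

Δt = 195 years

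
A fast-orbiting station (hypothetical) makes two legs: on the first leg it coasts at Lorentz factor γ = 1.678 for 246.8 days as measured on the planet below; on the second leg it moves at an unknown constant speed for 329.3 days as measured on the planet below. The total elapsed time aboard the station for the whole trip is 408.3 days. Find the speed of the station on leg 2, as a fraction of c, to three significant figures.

Leg 1: γ = 1.678; τ_1 = 246.8/1.678 = 147.1 days.
Leg 2: speed unknown; τ_2 = 329.3/γ_2.
Total proper time: 147.1 + τ_2 = 408.3, so τ_2 = 408.3 − 147.1 = 261.2 days.
γ_2 = 329.3/261.2 = 1.261; β = √(1 − 1/γ²) = √0.3707.

β = 0.609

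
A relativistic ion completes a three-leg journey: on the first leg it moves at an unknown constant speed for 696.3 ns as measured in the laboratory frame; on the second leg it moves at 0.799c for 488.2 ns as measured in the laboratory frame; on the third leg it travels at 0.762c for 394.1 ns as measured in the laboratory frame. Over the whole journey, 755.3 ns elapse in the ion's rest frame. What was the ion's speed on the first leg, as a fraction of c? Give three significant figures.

β = 0.955

Leg 1: speed unknown; τ_1 = 696.3/γ_1.
Leg 2: γ = 1/√(1 − 0.799²) = 1/√0.3616 = 1.663; τ_2 = 488.2/1.663 = 293.6 ns.
Leg 3: γ = 1/√(1 − 0.762²) = 1/√0.4194 = 1.544; τ_3 = 394.1/1.544 = 255.2 ns.
Total proper time: τ_1 + 293.6 + 255.2 = 755.3, so τ_1 = 755.3 − 548.8 = 206.5 ns.
γ_1 = 696.3/206.5 = 3.372; β = √(1 − 1/γ²) = √0.9120.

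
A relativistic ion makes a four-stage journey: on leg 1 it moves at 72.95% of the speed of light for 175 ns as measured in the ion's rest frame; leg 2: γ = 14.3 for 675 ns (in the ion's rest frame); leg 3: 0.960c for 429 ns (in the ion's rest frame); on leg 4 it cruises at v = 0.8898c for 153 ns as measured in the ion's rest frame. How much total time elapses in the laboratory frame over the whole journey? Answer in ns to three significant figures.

Δt = 1.18×10⁴ ns

Leg 1: β = 0.7295; γ = 1/√(1 − 0.7295²) = 1/√0.4678 = 1.462; Δt_1 = 1.462 × 175 = 255.9 ns.
Leg 2: γ = 14.3; Δt_2 = 14.30 × 675 = 9652 ns.
Leg 3: γ = 1/√(1 − 0.960²) = 25/7 ≈ 3.571; Δt_3 = 3.571 × 429 = 1532 ns.
Leg 4: γ = 1/√(1 − 0.8898²) = 1/√0.2083 = 2.191; Δt_4 = 2.191 × 153 = 335.3 ns.
Total: 255.9 + 9652 + 1532 + 335.3 ns.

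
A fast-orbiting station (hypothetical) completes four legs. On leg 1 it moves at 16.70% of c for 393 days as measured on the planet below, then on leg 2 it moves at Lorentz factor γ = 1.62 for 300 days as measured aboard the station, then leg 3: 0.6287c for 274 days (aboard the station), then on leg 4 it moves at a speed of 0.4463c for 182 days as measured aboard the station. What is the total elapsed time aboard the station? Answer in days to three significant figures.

Leg 1: β = 0.1670; γ = 1/√(1 − 0.1670²) = 1/√0.9721 = 1.014; τ_1 = 393/1.014 = 387.5 days.
Leg 2: 300 days is already measured aboard the station.
Leg 3: 274 days is already measured aboard the station.
Leg 4: 182 days is already measured aboard the station.
Total: 387.5 + 300.0 + 274.0 + 182.0 days.

τ = 1140 days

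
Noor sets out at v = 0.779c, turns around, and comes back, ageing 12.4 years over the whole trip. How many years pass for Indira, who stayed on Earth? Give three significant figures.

Δt = 19.8 years

γ = 1/√(1 − 0.779²) = 1/√0.3932 = 1.595
Earth-frame duration is the dilated interval: Δt = γτ = 1.595 × 12.4 years.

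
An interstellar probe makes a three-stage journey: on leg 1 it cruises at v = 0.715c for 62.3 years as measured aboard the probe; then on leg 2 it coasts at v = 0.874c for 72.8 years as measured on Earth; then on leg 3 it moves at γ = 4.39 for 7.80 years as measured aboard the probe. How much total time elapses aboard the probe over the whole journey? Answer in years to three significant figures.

Leg 1: 62.3 years is already measured aboard the probe.
Leg 2: γ = 1/√(1 − 0.874²) = 1/√0.2361 = 2.058; τ_2 = 72.8/2.058 = 35.38 years.
Leg 3: 7.80 years is already measured aboard the probe.
Total: 62.30 + 35.38 + 7.800 years.

τ = 105 years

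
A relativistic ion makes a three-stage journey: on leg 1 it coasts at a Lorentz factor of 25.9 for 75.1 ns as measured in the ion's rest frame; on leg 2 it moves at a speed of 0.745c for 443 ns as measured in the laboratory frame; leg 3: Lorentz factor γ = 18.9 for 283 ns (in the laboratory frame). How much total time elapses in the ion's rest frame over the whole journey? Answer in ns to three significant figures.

Leg 1: 75.1 ns is already measured in the ion's rest frame.
Leg 2: γ = 1/√(1 − 0.745²) = 1/√0.4450 = 1.499; τ_2 = 443/1.499 = 295.5 ns.
Leg 3: γ = 18.9; τ_3 = 283/18.90 = 14.97 ns.
Total: 75.10 + 295.5 + 14.97 ns.

τ = 386 ns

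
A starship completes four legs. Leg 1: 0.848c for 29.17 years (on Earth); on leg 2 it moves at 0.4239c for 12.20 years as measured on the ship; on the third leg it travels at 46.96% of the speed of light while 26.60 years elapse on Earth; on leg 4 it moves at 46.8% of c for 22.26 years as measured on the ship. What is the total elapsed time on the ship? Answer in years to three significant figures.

τ = 73.4 years

Leg 1: γ = 1/√(1 − 0.848²) = 1/√0.2809 = 1.887; τ_1 = 29.17/1.887 = 15.46 years.
Leg 2: 12.20 years is already measured on the ship.
Leg 3: β = 0.4696; γ = 1/√(1 − 0.4696²) = 1/√0.7795 = 1.133; τ_3 = 26.60/1.133 = 23.48 years.
Leg 4: 22.26 years is already measured on the ship.
Total: 15.46 + 12.20 + 23.48 + 22.26 years.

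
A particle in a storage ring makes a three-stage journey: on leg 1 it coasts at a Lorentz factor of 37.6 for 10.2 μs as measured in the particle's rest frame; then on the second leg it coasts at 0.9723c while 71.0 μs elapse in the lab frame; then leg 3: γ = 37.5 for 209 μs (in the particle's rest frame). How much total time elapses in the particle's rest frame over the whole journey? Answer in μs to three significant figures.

τ = 236 μs

Leg 1: 10.2 μs is already measured in the particle's rest frame.
Leg 2: γ = 1/√(1 − 0.9723²) = 1/√0.05463 = 4.278; τ_2 = 71.0/4.278 = 16.60 μs.
Leg 3: 209 μs is already measured in the particle's rest frame.
Total: 10.20 + 16.60 + 209.0 μs.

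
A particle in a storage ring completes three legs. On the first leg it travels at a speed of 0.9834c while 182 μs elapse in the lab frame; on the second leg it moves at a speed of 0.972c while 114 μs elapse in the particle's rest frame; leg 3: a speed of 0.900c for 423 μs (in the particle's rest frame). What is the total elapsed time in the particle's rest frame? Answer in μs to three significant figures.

τ = 570 μs

Leg 1: γ = 1/√(1 − 0.9834²) = 1/√0.03292 = 5.511; τ_1 = 182/5.511 = 33.02 μs.
Leg 2: 114 μs is already measured in the particle's rest frame.
Leg 3: 423 μs is already measured in the particle's rest frame.
Total: 33.02 + 114.0 + 423.0 μs.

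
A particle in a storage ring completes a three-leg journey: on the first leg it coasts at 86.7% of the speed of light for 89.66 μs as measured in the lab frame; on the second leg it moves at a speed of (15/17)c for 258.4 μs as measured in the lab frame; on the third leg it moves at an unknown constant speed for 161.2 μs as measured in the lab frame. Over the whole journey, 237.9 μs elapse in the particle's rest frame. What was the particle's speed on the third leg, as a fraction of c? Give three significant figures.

β = 0.896

Leg 1: β = 0.867; γ = 1/√(1 − 0.867²) = 1/√0.2483 = 2.007; τ_1 = 89.66/2.007 = 44.68 μs.
Leg 2: γ = 1/√(1 − (15/17)²) = 17/8 = 2.125; τ_2 = 258.4/2.125 = 121.6 μs.
Leg 3: speed unknown; τ_3 = 161.2/γ_3.
Total proper time: 44.68 + 121.6 + τ_3 = 237.9, so τ_3 = 237.9 − 166.3 = 71.62 μs.
γ_3 = 161.2/71.62 = 2.251; β = √(1 − 1/γ²) = √0.8026.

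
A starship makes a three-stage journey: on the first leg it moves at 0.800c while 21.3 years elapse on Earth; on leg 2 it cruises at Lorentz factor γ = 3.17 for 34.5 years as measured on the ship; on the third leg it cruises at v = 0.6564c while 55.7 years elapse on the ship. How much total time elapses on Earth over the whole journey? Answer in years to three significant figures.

Δt = 204 years

Leg 1: 21.3 years is already measured on Earth.
Leg 2: γ = 3.17; Δt_2 = 3.170 × 34.5 = 109.4 years.
Leg 3: γ = 1/√(1 − 0.6564²) = 1/√0.5691 = 1.326; Δt_3 = 1.326 × 55.7 = 73.83 years.
Total: 21.30 + 109.4 + 73.83 years.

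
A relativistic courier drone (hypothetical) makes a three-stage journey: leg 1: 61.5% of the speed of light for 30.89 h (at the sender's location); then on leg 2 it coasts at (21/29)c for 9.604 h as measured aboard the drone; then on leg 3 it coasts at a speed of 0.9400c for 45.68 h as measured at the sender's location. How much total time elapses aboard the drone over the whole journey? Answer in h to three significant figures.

Leg 1: β = 0.615; γ = 1/√(1 − 0.615²) = 1/√0.6218 = 1.268; τ_1 = 30.89/1.268 = 24.36 h.
Leg 2: 9.604 h is already measured aboard the drone.
Leg 3: γ = 1/√(1 − 0.9400²) = 1/√0.1164 = 2.931; τ_3 = 45.68/2.931 = 15.58 h.
Total: 24.36 + 9.604 + 15.58 h.

τ = 49.5 h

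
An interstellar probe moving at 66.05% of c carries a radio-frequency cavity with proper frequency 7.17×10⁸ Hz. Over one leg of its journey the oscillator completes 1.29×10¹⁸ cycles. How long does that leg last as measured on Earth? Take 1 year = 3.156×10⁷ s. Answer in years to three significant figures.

β = 0.6605; γ = 1/√(1 − 0.6605²) = 1/√0.5637 = 1.332
Proper time for N cycles: τ = N/f = 1.29×10¹⁸/(7.17×10⁸) = 1.799×10⁹ s = 57.01 years.
Lab-frame duration Δt = γτ = 1.332 × 57.01 = 75.93 years.

Δt = 75.9 years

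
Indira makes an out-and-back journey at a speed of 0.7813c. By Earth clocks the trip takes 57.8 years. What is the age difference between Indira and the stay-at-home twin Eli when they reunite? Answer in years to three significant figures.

Δt − τ = 21.7 years

γ = 1/√(1 − 0.7813²) = 1/√0.3896 = 1.602
Indira's elapsed proper time: τ = 57.8/1.602 = 36.08 years.
Age gap = Δt − τ = 57.8 − 36.08 years.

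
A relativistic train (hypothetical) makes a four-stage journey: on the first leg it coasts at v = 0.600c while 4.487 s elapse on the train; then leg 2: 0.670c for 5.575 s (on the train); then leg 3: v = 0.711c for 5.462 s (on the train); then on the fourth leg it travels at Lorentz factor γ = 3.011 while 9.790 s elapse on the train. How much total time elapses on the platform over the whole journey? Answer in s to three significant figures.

Leg 1: γ = 1/√(1 − 0.600²) = 1/√0.6400 = 1.250; Δt_1 = 1.250 × 4.487 = 5.609 s.
Leg 2: γ = 1/√(1 − 0.670²) = 1/√0.5511 = 1.347; Δt_2 = 1.347 × 5.575 = 7.510 s.
Leg 3: γ = 1/√(1 − 0.711²) = 1/√0.4945 = 1.422; Δt_3 = 1.422 × 5.462 = 7.767 s.
Leg 4: γ = 3.011; Δt_4 = 3.011 × 9.790 = 29.48 s.
Total: 5.609 + 7.510 + 7.767 + 29.48 s.

Δt = 50.4 s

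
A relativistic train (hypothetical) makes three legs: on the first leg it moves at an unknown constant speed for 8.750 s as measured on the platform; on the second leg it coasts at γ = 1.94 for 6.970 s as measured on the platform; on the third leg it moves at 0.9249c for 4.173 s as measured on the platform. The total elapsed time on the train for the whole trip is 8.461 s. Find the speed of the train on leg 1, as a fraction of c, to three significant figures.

β = 0.927

Leg 1: speed unknown; τ_1 = 8.750/γ_1.
Leg 2: γ = 1.94; τ_2 = 6.970/1.940 = 3.593 s.
Leg 3: γ = 1/√(1 − 0.9249²) = 1/√0.1446 = 2.630; τ_3 = 4.173/2.630 = 1.587 s.
Total proper time: τ_1 + 3.593 + 1.587 = 8.461, so τ_1 = 8.461 − 5.179 = 3.282 s.
γ_1 = 8.750/3.282 = 2.666; β = √(1 − 1/γ²) = √0.8593.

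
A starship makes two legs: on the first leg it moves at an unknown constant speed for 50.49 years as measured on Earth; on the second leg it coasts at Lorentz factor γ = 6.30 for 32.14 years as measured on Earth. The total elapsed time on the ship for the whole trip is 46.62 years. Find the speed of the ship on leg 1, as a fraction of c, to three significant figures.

β = 0.569

Leg 1: speed unknown; τ_1 = 50.49/γ_1.
Leg 2: γ = 6.30; τ_2 = 32.14/6.300 = 5.102 years.
Total proper time: τ_1 + 5.102 = 46.62, so τ_1 = 46.62 − 5.102 = 41.52 years.
γ_1 = 50.49/41.52 = 1.216; β = √(1 − 1/γ²) = √0.3238.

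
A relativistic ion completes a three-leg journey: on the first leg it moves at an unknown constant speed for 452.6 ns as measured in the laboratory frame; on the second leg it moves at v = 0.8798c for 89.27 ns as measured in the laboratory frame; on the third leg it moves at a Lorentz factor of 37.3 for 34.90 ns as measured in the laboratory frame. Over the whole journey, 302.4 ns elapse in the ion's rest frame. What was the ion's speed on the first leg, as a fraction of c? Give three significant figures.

Leg 1: speed unknown; τ_1 = 452.6/γ_1.
Leg 2: γ = 1/√(1 − 0.8798²) = 1/√0.2260 = 2.104; τ_2 = 89.27/2.104 = 42.43 ns.
Leg 3: γ = 37.3; τ_3 = 34.90/37.30 = 0.9357 ns.
Total proper time: τ_1 + 42.43 + 0.9357 = 302.4, so τ_1 = 302.4 − 43.37 = 259.0 ns.
γ_1 = 452.6/259.0 = 1.747; β = √(1 − 1/γ²) = √0.6725.

β = 0.820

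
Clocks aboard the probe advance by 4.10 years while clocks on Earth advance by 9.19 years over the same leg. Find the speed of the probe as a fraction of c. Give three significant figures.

The proper time is measured aboard the probe (both events occur at the probe's location); Δt is measured on Earth. γ = Δt/τ = 9.19/4.10 = 2.241.
β = √(1 − 1/γ²) = √(1 − 0.1990) = √0.8010

β = 0.895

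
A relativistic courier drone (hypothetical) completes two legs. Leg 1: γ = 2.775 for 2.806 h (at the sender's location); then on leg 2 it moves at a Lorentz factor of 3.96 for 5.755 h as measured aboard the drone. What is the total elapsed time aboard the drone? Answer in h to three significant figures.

Leg 1: γ = 2.775; τ_1 = 2.806/2.775 = 1.011 h.
Leg 2: 5.755 h is already measured aboard the drone.
Total: 1.011 + 5.755 h.

τ = 6.77 h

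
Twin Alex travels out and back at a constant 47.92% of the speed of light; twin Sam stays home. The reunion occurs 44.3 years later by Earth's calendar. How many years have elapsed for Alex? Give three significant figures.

τ = 38.9 years

β = 0.4792; γ = 1/√(1 − 0.4792²) = 1/√0.7704 = 1.139
Alex's clock measures proper time along the trip: τ = Δt/γ = 44.3/1.139 years.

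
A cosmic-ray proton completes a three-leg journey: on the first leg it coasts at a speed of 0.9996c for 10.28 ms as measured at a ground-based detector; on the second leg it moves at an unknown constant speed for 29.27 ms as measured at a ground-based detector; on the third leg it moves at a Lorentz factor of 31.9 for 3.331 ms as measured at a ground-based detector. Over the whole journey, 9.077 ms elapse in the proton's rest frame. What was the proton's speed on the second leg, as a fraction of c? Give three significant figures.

β = 0.955

Leg 1: γ = 1/√(1 − 0.9996²) = 1/√7.998×10⁻⁴ = 35.36; τ_1 = 10.28/35.36 = 0.2907 ms.
Leg 2: speed unknown; τ_2 = 29.27/γ_2.
Leg 3: γ = 31.9; τ_3 = 3.331/31.90 = 0.1044 ms.
Total proper time: 0.2907 + τ_2 + 0.1044 = 9.077, so τ_2 = 9.077 − 0.3952 = 8.682 ms.
γ_2 = 29.27/8.682 = 3.371; β = √(1 − 1/γ²) = √0.9120.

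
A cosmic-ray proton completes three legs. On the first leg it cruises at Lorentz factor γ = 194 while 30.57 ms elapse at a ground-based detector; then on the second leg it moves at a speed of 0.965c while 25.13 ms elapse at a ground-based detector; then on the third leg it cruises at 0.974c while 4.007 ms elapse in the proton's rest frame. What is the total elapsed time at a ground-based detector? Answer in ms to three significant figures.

Leg 1: 30.57 ms is already measured at a ground-based detector.
Leg 2: 25.13 ms is already measured at a ground-based detector.
Leg 3: γ = 1/√(1 − 0.974²) = 1/√0.05132 = 4.414; Δt_3 = 4.414 × 4.007 = 17.69 ms.
Total: 30.57 + 25.13 + 17.69 ms.

Δt = 73.4 ms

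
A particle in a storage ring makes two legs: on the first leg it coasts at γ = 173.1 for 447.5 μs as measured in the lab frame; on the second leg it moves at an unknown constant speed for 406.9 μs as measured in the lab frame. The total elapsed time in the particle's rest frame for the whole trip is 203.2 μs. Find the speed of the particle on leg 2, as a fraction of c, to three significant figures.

β = 0.870

Leg 1: γ = 173.1; τ_1 = 447.5/173.1 = 2.585 μs.
Leg 2: speed unknown; τ_2 = 406.9/γ_2.
Total proper time: 2.585 + τ_2 = 203.2, so τ_2 = 203.2 − 2.585 = 200.6 μs.
γ_2 = 406.9/200.6 = 2.028; β = √(1 − 1/γ²) = √0.7569.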